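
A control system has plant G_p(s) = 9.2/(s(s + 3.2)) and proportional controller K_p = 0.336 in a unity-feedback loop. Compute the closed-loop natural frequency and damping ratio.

With unity feedback the closed-loop characteristic equation is s² + 3.2s + 0.336·9.2 = s² + 3.2s + 3.091 = 0.
So ω_n² = 3.091 ⇒ ω_n = 1.758 rad/s, and ζ = 3.2/(2ω_n) = 0.91.

ω_n = 1.76 rad/s, ζ = 0.91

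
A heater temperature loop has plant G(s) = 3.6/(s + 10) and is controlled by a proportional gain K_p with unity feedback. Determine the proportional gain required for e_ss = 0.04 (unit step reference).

K_p = 66.7

The loop is type 0, so e_ss(step) = 1/(1 + K_pos) with K_pos = K_p·G(0).
G(0) = 0.36. Require 1/(1 + K_p·0.36) = 0.04, so 1 + 0.36·K_p = 25.
K_p = (25 − 1)/0.36 = 66.7.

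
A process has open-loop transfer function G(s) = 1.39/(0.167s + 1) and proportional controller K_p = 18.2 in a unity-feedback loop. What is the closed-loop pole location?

Closed loop: T(s) = K_p·G/(1+K_p·G) = 25.3/(0.167s + 1 + 25.3), with pole at s = −(1 + 25.3)/0.167 = −157.5.

s = -157.5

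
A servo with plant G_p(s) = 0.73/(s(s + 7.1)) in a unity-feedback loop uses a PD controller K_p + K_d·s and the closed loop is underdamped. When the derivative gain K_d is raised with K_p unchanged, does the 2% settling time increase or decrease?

Characteristic equation s² + (7.1 + 0.73K_d)s + 0.73K_p = 0: raising K_d increases ζω_n = (7.1+0.73K_d)/2 while the loop stays underdamped, so T_s ≈ 4/(ζω_n) decreases.

decrease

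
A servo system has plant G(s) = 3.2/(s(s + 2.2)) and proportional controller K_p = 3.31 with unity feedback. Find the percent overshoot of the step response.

32.4%

The closed-loop denominator s² + 2.2s + 10.59 gives ω_n = √10.59 = 3.255 and ζ = 2.2/(2ω_n) = 0.338.
%OS = 100·exp(−πζ/√(1−ζ²)) = 100·exp(−π·0.338/√0.8858) = 32.4%.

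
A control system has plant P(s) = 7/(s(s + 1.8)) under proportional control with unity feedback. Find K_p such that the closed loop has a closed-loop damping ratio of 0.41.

Closed-loop characteristic equation: s² + 1.8s + K_p·7 = 0.
So ω_n = √(7K_p) and 2ζω_n = 1.8, giving ζ = 1.8/(2√(7K_p)).
Setting ζ = 0.41: √(7K_p) = 1.8/(2·0.41) = 2.195, so K_p = 4.819/7 = 0.688.

K_p = 0.688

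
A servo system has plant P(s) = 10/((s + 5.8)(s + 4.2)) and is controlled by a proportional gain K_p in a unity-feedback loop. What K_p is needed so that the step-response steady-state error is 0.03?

The loop is type 0, so e_ss(step) = 1/(1 + K_pos) with K_pos = K_p·P(0).
P(0) = 0.4105. Require 1/(1 + K_p·0.4105) = 0.03, so 1 + 0.4105·K_p = 33.33.
K_p = (33.33 − 1)/0.4105 = 78.8.

K_p = 78.8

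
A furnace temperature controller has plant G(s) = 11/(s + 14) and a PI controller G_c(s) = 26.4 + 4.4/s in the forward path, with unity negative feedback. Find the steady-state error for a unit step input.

The open loop G_c(s)G(s) has a pole at the origin (type 1), so the static position error constant is infinite and e_ss = 1/(1+∞) = 0.

0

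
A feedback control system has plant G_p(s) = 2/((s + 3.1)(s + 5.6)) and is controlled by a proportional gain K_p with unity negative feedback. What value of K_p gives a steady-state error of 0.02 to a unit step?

K_p = 425

The loop is type 0, so e_ss(step) = 1/(1 + K_pos) with K_pos = K_p·G_p(0).
G_p(0) = 0.1152. Require 1/(1 + K_p·0.1152) = 0.02, so 1 + 0.1152·K_p = 50.
K_p = (50 − 1)/0.1152 = 425.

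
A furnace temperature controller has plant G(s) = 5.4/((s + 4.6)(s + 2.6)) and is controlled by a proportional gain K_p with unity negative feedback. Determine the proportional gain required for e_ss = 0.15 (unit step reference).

The loop is type 0, so e_ss(step) = 1/(1 + K_pos) with K_pos = K_p·G(0).
G(0) = 0.4515. Require 1/(1 + K_p·0.4515) = 0.15, so 1 + 0.4515·K_p = 6.667.
K_p = (6.667 − 1)/0.4515 = 12.6.

K_p = 12.6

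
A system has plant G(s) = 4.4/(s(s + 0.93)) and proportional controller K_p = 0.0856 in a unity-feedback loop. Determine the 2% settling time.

Closed-loop characteristic equation: s² + 0.93s + 0.3766 = 0, so ω_n = 0.6137 rad/s and ζ = 0.93/(2·0.6137) = 0.7577.
2% settling time T_s ≈ 4/(ζω_n) = 4/0.465 = 8.6 s.

T_s ≈ 8.6 s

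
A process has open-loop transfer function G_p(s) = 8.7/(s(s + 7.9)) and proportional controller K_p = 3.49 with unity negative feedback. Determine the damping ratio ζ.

With unity feedback the closed-loop characteristic equation is s² + 7.9s + 3.49·8.7 = s² + 7.9s + 30.36 = 0.
Matching s² + 2ζω_n s + ω_n²: ω_n = √30.36 = 5.51 rad/s and 2ζω_n = 7.9, so ζ = 7.9/(2·5.51) = 0.717.

ζ = 0.717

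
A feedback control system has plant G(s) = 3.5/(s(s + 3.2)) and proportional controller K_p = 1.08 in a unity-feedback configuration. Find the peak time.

The closed-loop denominator s² + 3.2s + 3.78 gives ω_n = √3.78 = 1.944 and ζ = 3.2/(2ω_n) = 0.823.
Damped frequency ω_d = ω_n√(1−ζ²) = 1.105 rad/s, so peak time T_p = π/ω_d = 2.84 s.

T_p = 2.84 s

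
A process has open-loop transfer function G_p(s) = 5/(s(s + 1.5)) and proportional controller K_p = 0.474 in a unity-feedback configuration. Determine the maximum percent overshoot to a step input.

17.3%

The closed-loop denominator s² + 1.5s + 2.37 gives ω_n = √2.37 = 1.539 and ζ = 1.5/(2ω_n) = 0.4872.
%OS = 100·exp(−πζ/√(1−ζ²)) = 100·exp(−π·0.4872/√0.7627) = 17.3%.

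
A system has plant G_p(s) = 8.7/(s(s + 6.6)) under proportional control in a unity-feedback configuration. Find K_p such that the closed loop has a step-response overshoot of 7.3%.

From %OS = 100·exp(−πζ/√(1−ζ²)) = 7.3%, ζ = −ln(0.073)/√(π²+ln²(0.073)) = 0.6401.
Characteristic equation s² + 6.6s + 8.7K_p = 0 gives ζ = 6.6/(2√(8.7K_p)).
Setting ζ = 0.6401: √(8.7K_p) = 6.6/(2·0.6401) = 5.156, so K_p = 26.58/8.7 = 3.06.

K_p = 3.06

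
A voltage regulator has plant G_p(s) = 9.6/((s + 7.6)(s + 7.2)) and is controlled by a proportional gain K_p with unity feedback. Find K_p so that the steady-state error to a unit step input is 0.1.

K_p = 51.3

Steady-state error for a unit step on this type-0 loop is 1/(1 + K_p·G_p(0)).
G_p(0) = 0.1754. Require 1/(1 + K_p·0.1754) = 0.1, so 1 + 0.1754·K_p = 10.
K_p = (10 − 1)/0.1754 = 51.3.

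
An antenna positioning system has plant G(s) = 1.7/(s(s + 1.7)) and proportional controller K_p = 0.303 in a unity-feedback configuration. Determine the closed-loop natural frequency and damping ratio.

The closed-loop denominator is s(s+1.7) + 0.303·1.7 = s² + 1.7s + 0.5151.
So ω_n² = 0.5151 ⇒ ω_n = 0.7177 rad/s, and ζ = 1.7/(2ω_n) = 1.18.

ω_n = 0.718 rad/s, ζ = 1.18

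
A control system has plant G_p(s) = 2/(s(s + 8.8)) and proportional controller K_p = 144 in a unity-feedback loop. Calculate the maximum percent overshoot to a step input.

43%

Closed-loop characteristic equation: s² + 8.8s + 288 = 0, so ω_n = 16.97 rad/s and ζ = 8.8/(2·16.97) = 0.2593.
%OS = 100·exp(−πζ/√(1−ζ²)) = 100·exp(−π·0.2593/√0.9328) = 43%.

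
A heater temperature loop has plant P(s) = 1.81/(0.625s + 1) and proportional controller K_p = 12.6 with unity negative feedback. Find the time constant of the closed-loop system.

τ = 0.0263 s

Closed loop: T(s) = K_p·P/(1+K_p·P) = 22.81/(0.625s + 1 + 22.81), with pole at s = −(1 + 22.81)/0.625 = −38.09.
Closed-loop time constant τ = 1/38.09 = 0.0263 s.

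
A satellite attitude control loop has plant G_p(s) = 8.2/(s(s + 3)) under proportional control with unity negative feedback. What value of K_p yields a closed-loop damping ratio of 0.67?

Closed-loop characteristic equation: s² + 3s + K_p·8.2 = 0.
So ω_n = √(8.2K_p) and 2ζω_n = 3, giving ζ = 3/(2√(8.2K_p)).
Setting ζ = 0.67: √(8.2K_p) = 3/(2·0.67) = 2.239, so K_p = 5.012/8.2 = 0.611.

K_p = 0.611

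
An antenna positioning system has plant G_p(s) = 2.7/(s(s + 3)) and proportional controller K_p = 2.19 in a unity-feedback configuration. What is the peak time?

T_p = 1.64 s

Closed-loop characteristic equation: s² + 3s + 5.913 = 0, so ω_n = 2.432 rad/s and ζ = 3/(2·2.432) = 0.6169.
Damped frequency ω_d = ω_n√(1−ζ²) = 1.914 rad/s, so peak time T_p = π/ω_d = 1.64 s.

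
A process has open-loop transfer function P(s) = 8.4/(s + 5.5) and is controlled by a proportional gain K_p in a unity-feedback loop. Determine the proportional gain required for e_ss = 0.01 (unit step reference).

Steady-state error for a unit step on this type-0 loop is 1/(1 + K_p·P(0)).
P(0) = 1.527. Require 1/(1 + K_p·1.527) = 0.01, so 1 + 1.527·K_p = 100.
K_p = (100 − 1)/1.527 = 64.8.

K_p = 64.8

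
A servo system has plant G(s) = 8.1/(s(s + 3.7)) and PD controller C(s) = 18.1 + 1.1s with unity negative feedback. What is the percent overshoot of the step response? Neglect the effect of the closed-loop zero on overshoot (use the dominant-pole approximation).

Forward path: (18.1 + 1.1s)·8.1/(s(s+3.7)). The closed-loop characteristic equation is s² + (3.7 + 8.1·1.1)s + 8.1·18.1 = 0.
That is s² + 12.61s + 146.6 = 0, so ω_n = 12.11 rad/s and ζ = 12.61/(2·12.11) = 0.5207.
%OS = 100·exp(−πζ/√(1−ζ²)) = 14.7%.

14.7%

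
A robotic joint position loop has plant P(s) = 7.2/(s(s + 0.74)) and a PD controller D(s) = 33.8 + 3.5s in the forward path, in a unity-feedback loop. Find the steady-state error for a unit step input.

The open loop D(s)P(s) has a pole at the origin (type 1), so the static position error constant is infinite and e_ss = 1/(1+∞) = 0.

0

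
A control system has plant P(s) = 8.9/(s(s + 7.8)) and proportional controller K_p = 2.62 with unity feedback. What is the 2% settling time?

From 1 + K_pP(s) = 0: s² + 7.8s + 23.32 = 0 ⇒ ω_n = 4.829, ζ = 0.8076.
2% settling time T_s ≈ 4/(ζω_n) = 4/3.9 = 1.03 s.

T_s ≈ 1.03 s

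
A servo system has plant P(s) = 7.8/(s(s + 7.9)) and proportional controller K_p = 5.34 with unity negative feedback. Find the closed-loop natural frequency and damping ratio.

1 + K_p·P(s) = 0 gives s² + 7.9s + 41.65 = 0.
So ω_n² = 41.65 ⇒ ω_n = 6.454 rad/s, and ζ = 7.9/(2ω_n) = 0.612.

ω_n = 6.45 rad/s, ζ = 0.612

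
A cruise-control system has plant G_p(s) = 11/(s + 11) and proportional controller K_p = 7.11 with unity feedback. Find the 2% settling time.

T_s ≈ 0.0448 s

Closed-loop transfer function: T(s) = K_p·G_p(s)/(1 + K_p·G_p(s)) = 78.21/(s + 11 + 78.21) = 78.21/(s + 89.21).
Time constant τ = 1/89.21 = 0.01121 s, so the 2% settling time is about 4τ = 0.0448 s.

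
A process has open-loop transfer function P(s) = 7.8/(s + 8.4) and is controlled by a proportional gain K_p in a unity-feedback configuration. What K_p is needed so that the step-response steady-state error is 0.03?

K_p = 34.8

Steady-state error for a unit step on this type-0 loop is 1/(1 + K_p·P(0)).
P(0) = 0.9286. Require 1/(1 + K_p·0.9286) = 0.03, so 1 + 0.9286·K_p = 33.33.
K_p = (33.33 − 1)/0.9286 = 34.8.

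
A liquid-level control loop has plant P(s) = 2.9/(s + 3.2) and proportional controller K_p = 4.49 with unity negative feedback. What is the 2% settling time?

T_s ≈ 0.247 s

Closed-loop transfer function: T(s) = K_p·P(s)/(1 + K_p·P(s)) = 13.02/(s + 3.2 + 13.02) = 13.02/(s + 16.22).
Time constant τ = 1/16.22 = 0.06165 s, so the 2% settling time is about 4τ = 0.247 s.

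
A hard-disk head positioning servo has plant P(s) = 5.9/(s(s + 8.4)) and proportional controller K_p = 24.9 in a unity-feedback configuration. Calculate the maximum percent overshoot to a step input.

31.3%

Closed-loop characteristic equation: s² + 8.4s + 146.9 = 0, so ω_n = 12.12 rad/s and ζ = 8.4/(2·12.12) = 0.3465.
%OS = 100·exp(−πζ/√(1−ζ²)) = 100·exp(−π·0.3465/√0.8799) = 31.3%.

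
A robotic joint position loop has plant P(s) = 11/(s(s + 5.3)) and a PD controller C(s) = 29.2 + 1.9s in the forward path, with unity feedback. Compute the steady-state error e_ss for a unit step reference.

0

The open loop C(s)P(s) has a pole at the origin (type 1), so the static position error constant is infinite and e_ss = 1/(1+∞) = 0.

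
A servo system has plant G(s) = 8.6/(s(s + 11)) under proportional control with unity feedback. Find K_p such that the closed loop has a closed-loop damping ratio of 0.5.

K_p = 14.1

Closed-loop characteristic equation: s² + 11s + K_p·8.6 = 0.
So ω_n = √(8.6K_p) and 2ζω_n = 11, giving ζ = 11/(2√(8.6K_p)).
Setting ζ = 0.5: √(8.6K_p) = 11/(2·0.5) = 11, so K_p = 121/8.6 = 14.1.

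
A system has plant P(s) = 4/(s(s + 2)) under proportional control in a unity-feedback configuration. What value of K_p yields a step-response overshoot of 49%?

K_p = 5.1

From %OS = 100·exp(−πζ/√(1−ζ²)) = 49%, ζ = −ln(0.49)/√(π²+ln²(0.49)) = 0.2214.
Characteristic equation s² + 2s + 4K_p = 0 gives ζ = 2/(2√(4K_p)).
Setting ζ = 0.2214: √(4K_p) = 2/(2·0.2214) = 4.516, so K_p = 20.4/4 = 5.1.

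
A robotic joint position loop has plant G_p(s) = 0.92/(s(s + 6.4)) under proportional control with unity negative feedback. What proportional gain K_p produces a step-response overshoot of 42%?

K_p = 157

From %OS = 100·exp(−πζ/√(1−ζ²)) = 42%, ζ = −ln(0.42)/√(π²+ln²(0.42)) = 0.2662.
Characteristic equation s² + 6.4s + 0.92K_p = 0 gives ζ = 6.4/(2√(0.92K_p)).
Setting ζ = 0.2662: √(0.92K_p) = 6.4/(2·0.2662) = 12.02, so K_p = 144.5/0.92 = 157.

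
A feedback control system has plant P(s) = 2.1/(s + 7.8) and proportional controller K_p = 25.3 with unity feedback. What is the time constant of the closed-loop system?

Closed-loop transfer function: T(s) = K_p·P(s)/(1 + K_p·P(s)) = 53.13/(s + 7.8 + 53.13) = 53.13/(s + 60.93).
Time constant τ = 1/60.93 = 0.0164 s.

τ = 0.0164 s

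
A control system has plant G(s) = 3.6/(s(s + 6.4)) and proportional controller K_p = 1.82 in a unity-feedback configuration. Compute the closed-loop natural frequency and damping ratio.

With unity feedback the closed-loop characteristic equation is s² + 6.4s + 1.82·3.6 = s² + 6.4s + 6.552 = 0.
Matching s² + 2ζω_n s + ω_n²: ω_n = √6.552 = 2.56 rad/s and 2ζω_n = 6.4, so ζ = 6.4/(2·2.56) = 1.25.

ω_n = 2.56 rad/s, ζ = 1.25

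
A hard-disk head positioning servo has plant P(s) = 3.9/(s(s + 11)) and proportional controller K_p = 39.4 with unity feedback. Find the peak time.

T_p = 0.283 s

From 1 + K_pP(s) = 0: s² + 11s + 153.7 = 0 ⇒ ω_n = 12.4, ζ = 0.4437.
Damped frequency ω_d = ω_n√(1−ζ²) = 11.11 rad/s, so peak time T_p = π/ω_d = 0.283 s.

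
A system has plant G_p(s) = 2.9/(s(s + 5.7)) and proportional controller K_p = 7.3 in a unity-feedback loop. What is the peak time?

Closed-loop characteristic equation: s² + 5.7s + 21.17 = 0, so ω_n = 4.601 rad/s and ζ = 5.7/(2·4.601) = 0.6194.
Damped frequency ω_d = ω_n√(1−ζ²) = 3.612 rad/s, so peak time T_p = π/ω_d = 0.87 s.

T_p = 0.87 s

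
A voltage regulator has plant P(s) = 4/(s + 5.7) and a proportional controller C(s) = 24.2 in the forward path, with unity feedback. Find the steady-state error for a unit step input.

The loop is type 0. Static position error constant K_pos = C(0)·P(0) = 24.2·0.7018 = 16.98.
Steady-state error to a unit step: e_ss = 1/(1+K_pos) = 1/17.98 = 0.0556.

0.0556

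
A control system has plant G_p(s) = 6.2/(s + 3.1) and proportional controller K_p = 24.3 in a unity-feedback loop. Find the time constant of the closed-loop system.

τ = 0.0065 s

Closed-loop transfer function: T(s) = K_p·G_p(s)/(1 + K_p·G_p(s)) = 150.7/(s + 3.1 + 150.7) = 150.7/(s + 153.8).
Time constant τ = 1/153.8 = 0.0065 s.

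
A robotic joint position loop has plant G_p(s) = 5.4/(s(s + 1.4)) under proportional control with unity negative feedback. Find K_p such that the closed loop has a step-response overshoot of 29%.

K_p = 0.675

From %OS = 100·exp(−πζ/√(1−ζ²)) = 29%, ζ = −ln(0.29)/√(π²+ln²(0.29)) = 0.3666.
Characteristic equation s² + 1.4s + 5.4K_p = 0 gives ζ = 1.4/(2√(5.4K_p)).
Setting ζ = 0.3666: √(5.4K_p) = 1.4/(2·0.3666) = 1.909, so K_p = 3.646/5.4 = 0.675.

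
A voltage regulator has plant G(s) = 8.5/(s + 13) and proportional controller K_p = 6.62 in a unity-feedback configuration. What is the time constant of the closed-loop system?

τ = 0.0144 s

Closed-loop transfer function: T(s) = K_p·G(s)/(1 + K_p·G(s)) = 56.27/(s + 13 + 56.27) = 56.27/(s + 69.27).
Time constant τ = 1/69.27 = 0.0144 s.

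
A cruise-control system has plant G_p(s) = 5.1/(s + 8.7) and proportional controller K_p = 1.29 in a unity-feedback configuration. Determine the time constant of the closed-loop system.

τ = 0.0654 s

Closed-loop transfer function: T(s) = K_p·G_p(s)/(1 + K_p·G_p(s)) = 6.579/(s + 8.7 + 6.579) = 6.579/(s + 15.28).
Time constant τ = 1/15.28 = 0.0654 s.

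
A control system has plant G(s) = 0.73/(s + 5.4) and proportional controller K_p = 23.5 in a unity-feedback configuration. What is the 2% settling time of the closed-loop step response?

T_s ≈ 0.177 s

Closed-loop transfer function: T(s) = K_p·G(s)/(1 + K_p·G(s)) = 17.16/(s + 5.4 + 17.16) = 17.16/(s + 22.55).
Time constant τ = 1/22.55 = 0.04434 s, so the 2% settling time is about 4τ = 0.177 s.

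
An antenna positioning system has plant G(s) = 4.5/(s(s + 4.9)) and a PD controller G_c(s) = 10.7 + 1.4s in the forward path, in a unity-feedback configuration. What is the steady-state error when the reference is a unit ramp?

0.102

The loop has one pole at the origin (type 1). Velocity error constant K_v = lim_{s→0} s·G_c(s)G(s) = 10.7·4.5/4.9 = 9.827.
Steady-state error to a unit ramp: e_ss = 1/K_v = 0.102.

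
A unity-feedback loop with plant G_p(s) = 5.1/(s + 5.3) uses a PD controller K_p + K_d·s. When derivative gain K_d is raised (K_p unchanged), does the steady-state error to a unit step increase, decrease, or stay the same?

unchanged

At s = 0 the derivative term contributes nothing: C(0) = K_p regardless of K_d, so K_pos = K_p·G_p(0) and e_ss are unchanged.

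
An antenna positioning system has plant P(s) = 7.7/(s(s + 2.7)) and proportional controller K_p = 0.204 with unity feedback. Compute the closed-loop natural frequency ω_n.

ω_n = 1.25 rad/s

With unity feedback the closed-loop characteristic equation is s² + 2.7s + 0.204·7.7 = s² + 2.7s + 1.571 = 0.
Matching s² + 2ζω_n s + ω_n²: ω_n = √1.571 = 1.253 rad/s and 2ζω_n = 2.7, so ζ = 2.7/(2·1.253) = 1.08.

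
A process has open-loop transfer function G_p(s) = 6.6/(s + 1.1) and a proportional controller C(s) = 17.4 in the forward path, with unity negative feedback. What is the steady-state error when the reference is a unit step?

The loop is type 0. Static position error constant K_pos = C(0)·G_p(0) = 17.4·6 = 104.4.
Steady-state error to a unit step: e_ss = 1/(1+K_pos) = 1/105.4 = 0.00949.

0.00949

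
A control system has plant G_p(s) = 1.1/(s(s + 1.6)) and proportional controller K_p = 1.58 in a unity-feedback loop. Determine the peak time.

T_p = 3 s

Closed-loop characteristic equation: s² + 1.6s + 1.738 = 0, so ω_n = 1.318 rad/s and ζ = 1.6/(2·1.318) = 0.6068.
Damped frequency ω_d = ω_n√(1−ζ²) = 1.048 rad/s, so peak time T_p = π/ω_d = 3 s.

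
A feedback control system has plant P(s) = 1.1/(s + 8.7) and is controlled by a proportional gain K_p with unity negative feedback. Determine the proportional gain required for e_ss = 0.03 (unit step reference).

The loop is type 0, so e_ss(step) = 1/(1 + K_pos) with K_pos = K_p·P(0).
P(0) = 0.1264. Require 1/(1 + K_p·0.1264) = 0.03, so 1 + 0.1264·K_p = 33.33.
K_p = (33.33 − 1)/0.1264 = 256.

K_p = 256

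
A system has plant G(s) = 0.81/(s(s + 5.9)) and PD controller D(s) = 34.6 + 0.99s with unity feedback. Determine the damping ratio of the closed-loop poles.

Forward path: (34.6 + 0.99s)·0.81/(s(s+5.9)). The closed-loop characteristic equation is s² + (5.9 + 0.81·0.99)s + 0.81·34.6 = 0.
That is s² + 6.702s + 28.03 = 0, so ω_n = 5.294 rad/s and ζ = 6.702/(2·5.294) = 0.633.

ζ = 0.633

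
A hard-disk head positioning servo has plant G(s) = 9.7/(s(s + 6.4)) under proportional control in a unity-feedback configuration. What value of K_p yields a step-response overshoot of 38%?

From %OS = 100·exp(−πζ/√(1−ζ²)) = 38%, ζ = −ln(0.38)/√(π²+ln²(0.38)) = 0.2943.
Characteristic equation s² + 6.4s + 9.7K_p = 0 gives ζ = 6.4/(2√(9.7K_p)).
Setting ζ = 0.2943: √(9.7K_p) = 6.4/(2·0.2943) = 10.87, so K_p = 118.2/9.7 = 12.2.

K_p = 12.2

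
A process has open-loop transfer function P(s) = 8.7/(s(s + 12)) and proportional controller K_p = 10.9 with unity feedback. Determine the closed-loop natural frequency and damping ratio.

The closed-loop denominator is s(s+12) + 10.9·8.7 = s² + 12s + 94.83.
So ω_n² = 94.83 ⇒ ω_n = 9.738 rad/s, and ζ = 12/(2ω_n) = 0.616.

ω_n = 9.74 rad/s, ζ = 0.616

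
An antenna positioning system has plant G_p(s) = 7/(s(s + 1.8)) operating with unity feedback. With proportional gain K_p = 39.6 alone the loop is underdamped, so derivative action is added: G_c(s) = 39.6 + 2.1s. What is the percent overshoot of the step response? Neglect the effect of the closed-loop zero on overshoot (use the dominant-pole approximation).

Forward path: (39.6 + 2.1s)·7/(s(s+1.8)). The closed-loop characteristic equation is s² + (1.8 + 7·2.1)s + 7·39.6 = 0.
That is s² + 16.5s + 277.2 = 0, so ω_n = 16.65 rad/s and ζ = 16.5/(2·16.65) = 0.4955.
%OS = 100·exp(−πζ/√(1−ζ²)) = 16.7%.

16.7%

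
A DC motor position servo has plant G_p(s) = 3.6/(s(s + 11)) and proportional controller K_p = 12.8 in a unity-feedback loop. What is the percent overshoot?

1.3%

The closed-loop denominator s² + 11s + 46.08 gives ω_n = √46.08 = 6.788 and ζ = 11/(2ω_n) = 0.8102.
%OS = 100·exp(−πζ/√(1−ζ²)) = 100·exp(−π·0.8102/√0.3435) = 1.3%.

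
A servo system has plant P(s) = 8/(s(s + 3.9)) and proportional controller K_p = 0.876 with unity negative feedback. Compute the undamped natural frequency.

ω_n = 2.65 rad/s

The closed-loop denominator is s(s+3.9) + 0.876·8 = s² + 3.9s + 7.008.
Matching s² + 2ζω_n s + ω_n²: ω_n = √7.008 = 2.647 rad/s and 2ζω_n = 3.9, so ζ = 3.9/(2·2.647) = 0.737.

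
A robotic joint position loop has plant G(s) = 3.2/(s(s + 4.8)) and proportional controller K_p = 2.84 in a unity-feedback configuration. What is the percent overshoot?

1.6%

Closed-loop characteristic equation: s² + 4.8s + 9.088 = 0, so ω_n = 3.015 rad/s and ζ = 4.8/(2·3.015) = 0.7961.
%OS = 100·exp(−πζ/√(1−ζ²)) = 100·exp(−π·0.7961/√0.3662) = 1.6%.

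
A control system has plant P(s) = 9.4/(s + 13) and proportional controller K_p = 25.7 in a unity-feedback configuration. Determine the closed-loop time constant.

Closed-loop transfer function: T(s) = K_p·P(s)/(1 + K_p·P(s)) = 241.6/(s + 13 + 241.6) = 241.6/(s + 254.6).
Time constant τ = 1/254.6 = 0.00393 s.

τ = 0.00393 s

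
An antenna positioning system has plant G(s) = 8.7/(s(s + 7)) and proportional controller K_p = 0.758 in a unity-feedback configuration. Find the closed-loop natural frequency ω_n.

ω_n = 2.57 rad/s

1 + K_p·G(s) = 0 gives s² + 7s + 6.595 = 0.
So ω_n² = 6.595 ⇒ ω_n = 2.568 rad/s, and ζ = 7/(2ω_n) = 1.36.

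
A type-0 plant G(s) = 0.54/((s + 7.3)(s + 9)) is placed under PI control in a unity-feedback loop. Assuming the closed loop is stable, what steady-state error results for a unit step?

0

The PI controller's integrator makes the forward path type 1, so e_ss to a step is zero.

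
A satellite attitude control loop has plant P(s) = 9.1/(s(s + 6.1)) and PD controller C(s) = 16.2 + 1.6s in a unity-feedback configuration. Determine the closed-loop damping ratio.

Forward path: (16.2 + 1.6s)·9.1/(s(s+6.1)). The closed-loop characteristic equation is s² + (6.1 + 9.1·1.6)s + 9.1·16.2 = 0.
That is s² + 20.66s + 147.4 = 0, so ω_n = 12.14 rad/s and ζ = 20.66/(2·12.14) = 0.8508.

ζ = 0.851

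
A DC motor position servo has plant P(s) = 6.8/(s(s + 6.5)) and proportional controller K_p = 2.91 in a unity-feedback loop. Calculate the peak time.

Closed-loop characteristic equation: s² + 6.5s + 19.79 = 0, so ω_n = 4.448 rad/s and ζ = 6.5/(2·4.448) = 0.7306.
Damped frequency ω_d = ω_n√(1−ζ²) = 3.037 rad/s, so peak time T_p = π/ω_d = 1.03 s.

T_p = 1.03 s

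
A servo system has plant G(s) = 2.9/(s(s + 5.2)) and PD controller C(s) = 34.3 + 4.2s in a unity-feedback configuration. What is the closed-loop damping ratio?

Forward path: (34.3 + 4.2s)·2.9/(s(s+5.2)). The closed-loop characteristic equation is s² + (5.2 + 2.9·4.2)s + 2.9·34.3 = 0.
That is s² + 17.38s + 99.47 = 0, so ω_n = 9.973 rad/s and ζ = 17.38/(2·9.973) = 0.8713.

ζ = 0.871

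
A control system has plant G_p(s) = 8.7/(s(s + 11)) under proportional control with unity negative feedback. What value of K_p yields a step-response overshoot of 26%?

K_p = 22.4

From %OS = 100·exp(−πζ/√(1−ζ²)) = 26%, ζ = −ln(0.26)/√(π²+ln²(0.26)) = 0.3941.
Characteristic equation s² + 11s + 8.7K_p = 0 gives ζ = 11/(2√(8.7K_p)).
Setting ζ = 0.3941: √(8.7K_p) = 11/(2·0.3941) = 13.96, so K_p = 194.8/8.7 = 22.4.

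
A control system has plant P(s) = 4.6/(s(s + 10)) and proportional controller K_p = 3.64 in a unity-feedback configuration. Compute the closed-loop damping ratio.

ζ = 1.22

The closed-loop denominator is s(s+10) + 3.64·4.6 = s² + 10s + 16.74.
So ω_n² = 16.74 ⇒ ω_n = 4.092 rad/s, and ζ = 10/(2ω_n) = 1.22.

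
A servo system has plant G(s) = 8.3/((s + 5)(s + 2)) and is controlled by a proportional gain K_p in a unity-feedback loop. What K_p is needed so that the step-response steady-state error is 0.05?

K_p = 22.9

For a type-0 loop with proportional control, e_ss = 1/(1 + K_p·G(0)).
G(0) = 0.83. Require 1/(1 + K_p·0.83) = 0.05, so 1 + 0.83·K_p = 20.
K_p = (20 − 1)/0.83 = 22.9.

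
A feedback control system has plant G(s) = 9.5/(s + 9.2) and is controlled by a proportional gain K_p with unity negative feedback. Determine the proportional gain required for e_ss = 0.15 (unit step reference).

For a type-0 loop with proportional control, e_ss = 1/(1 + K_p·G(0)).
G(0) = 1.033. Require 1/(1 + K_p·1.033) = 0.15, so 1 + 1.033·K_p = 6.667.
K_p = (6.667 − 1)/1.033 = 5.49.

K_p = 5.49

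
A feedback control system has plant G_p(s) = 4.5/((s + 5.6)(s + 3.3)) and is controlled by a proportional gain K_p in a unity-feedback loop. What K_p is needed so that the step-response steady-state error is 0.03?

The loop is type 0, so e_ss(step) = 1/(1 + K_pos) with K_pos = K_p·G_p(0).
G_p(0) = 0.2435. Require 1/(1 + K_p·0.2435) = 0.03, so 1 + 0.2435·K_p = 33.33.
K_p = (33.33 − 1)/0.2435 = 133.

K_p = 133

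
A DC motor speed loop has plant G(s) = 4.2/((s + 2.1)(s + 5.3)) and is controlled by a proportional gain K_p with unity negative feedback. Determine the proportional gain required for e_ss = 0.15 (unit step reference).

K_p = 15

For a type-0 loop with proportional control, e_ss = 1/(1 + K_p·G(0)).
G(0) = 0.3774. Require 1/(1 + K_p·0.3774) = 0.15, so 1 + 0.3774·K_p = 6.667.
K_p = (6.667 − 1)/0.3774 = 15.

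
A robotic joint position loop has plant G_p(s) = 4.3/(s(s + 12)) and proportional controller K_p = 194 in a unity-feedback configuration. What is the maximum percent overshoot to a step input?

51.3%

The closed-loop denominator s² + 12s + 834.2 gives ω_n = √834.2 = 28.88 and ζ = 12/(2ω_n) = 0.2077.
%OS = 100·exp(−πζ/√(1−ζ²)) = 100·exp(−π·0.2077/√0.9568) = 51.3%.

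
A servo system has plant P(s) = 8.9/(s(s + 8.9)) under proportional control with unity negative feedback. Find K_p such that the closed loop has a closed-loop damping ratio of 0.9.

Closed-loop characteristic equation: s² + 8.9s + K_p·8.9 = 0.
So ω_n = √(8.9K_p) and 2ζω_n = 8.9, giving ζ = 8.9/(2√(8.9K_p)).
Setting ζ = 0.9: √(8.9K_p) = 8.9/(2·0.9) = 4.944, so K_p = 24.45/8.9 = 2.75.

K_p = 2.75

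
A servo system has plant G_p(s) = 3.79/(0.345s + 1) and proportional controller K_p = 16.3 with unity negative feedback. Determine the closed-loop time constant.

τ = 0.0055 s

Closed loop: T(s) = K_p·G_p/(1+K_p·G_p) = 61.78/(0.345s + 1 + 61.78), with pole at s = −(1 + 61.78)/0.345 = −182.
Closed-loop time constant τ = 1/182 = 0.0055 s.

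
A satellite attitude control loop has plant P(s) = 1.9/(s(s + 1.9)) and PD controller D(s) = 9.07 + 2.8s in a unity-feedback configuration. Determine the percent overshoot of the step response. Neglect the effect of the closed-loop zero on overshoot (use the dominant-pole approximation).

Forward path: (9.07 + 2.8s)·1.9/(s(s+1.9)). The closed-loop characteristic equation is s² + (1.9 + 1.9·2.8)s + 1.9·9.07 = 0.
That is s² + 7.22s + 17.23 = 0, so ω_n = 4.151 rad/s and ζ = 7.22/(2·4.151) = 0.8696.
%OS = 100·exp(−πζ/√(1−ζ²)) = 0.395%.

0.395%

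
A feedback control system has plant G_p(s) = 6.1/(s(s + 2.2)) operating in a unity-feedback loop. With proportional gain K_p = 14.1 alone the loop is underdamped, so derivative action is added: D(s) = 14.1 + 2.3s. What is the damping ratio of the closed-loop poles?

ζ = 0.875

Forward path: (14.1 + 2.3s)·6.1/(s(s+2.2)). The closed-loop characteristic equation is s² + (2.2 + 6.1·2.3)s + 6.1·14.1 = 0.
That is s² + 16.23s + 86.01 = 0, so ω_n = 9.274 rad/s and ζ = 16.23/(2·9.274) = 0.875.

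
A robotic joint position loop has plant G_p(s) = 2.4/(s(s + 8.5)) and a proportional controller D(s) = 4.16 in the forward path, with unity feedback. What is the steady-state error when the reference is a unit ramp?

The loop has one pole at the origin (type 1). Velocity error constant K_v = lim_{s→0} s·D(s)G_p(s) = 4.16·2.4/8.5 = 1.175.
Steady-state error to a unit ramp: e_ss = 1/K_v = 0.851.

0.851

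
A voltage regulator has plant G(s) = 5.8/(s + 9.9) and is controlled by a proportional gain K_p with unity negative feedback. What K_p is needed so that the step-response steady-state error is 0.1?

Steady-state error for a unit step on this type-0 loop is 1/(1 + K_p·G(0)).
G(0) = 0.5859. Require 1/(1 + K_p·0.5859) = 0.1, so 1 + 0.5859·K_p = 10.
K_p = (10 − 1)/0.5859 = 15.4.

K_p = 15.4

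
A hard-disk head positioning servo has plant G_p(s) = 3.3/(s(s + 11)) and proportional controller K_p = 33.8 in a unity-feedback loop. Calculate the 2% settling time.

The closed-loop denominator s² + 11s + 111.5 gives ω_n = √111.5 = 10.56 and ζ = 11/(2ω_n) = 0.5208.
2% settling time T_s ≈ 4/(ζω_n) = 4/5.5 = 0.727 s.

T_s ≈ 0.727 s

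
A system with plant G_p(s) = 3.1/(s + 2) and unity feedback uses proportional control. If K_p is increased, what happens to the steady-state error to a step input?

e_ss = 1/(1 + K_p·G_p(0)); a larger K_p raises the denominator, so e_ss decreases.

decrease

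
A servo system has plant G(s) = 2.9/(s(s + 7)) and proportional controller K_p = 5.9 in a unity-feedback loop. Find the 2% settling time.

T_s ≈ 1.14 s

Closed-loop characteristic equation: s² + 7s + 17.11 = 0, so ω_n = 4.136 rad/s and ζ = 7/(2·4.136) = 0.8461.
2% settling time T_s ≈ 4/(ζω_n) = 4/3.5 = 1.14 s.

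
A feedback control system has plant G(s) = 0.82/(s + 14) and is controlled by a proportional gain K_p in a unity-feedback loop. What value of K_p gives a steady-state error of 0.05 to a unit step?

The loop is type 0, so e_ss(step) = 1/(1 + K_pos) with K_pos = K_p·G(0).
G(0) = 0.05857. Require 1/(1 + K_p·0.05857) = 0.05, so 1 + 0.05857·K_p = 20.
K_p = (20 − 1)/0.05857 = 324.

K_p = 324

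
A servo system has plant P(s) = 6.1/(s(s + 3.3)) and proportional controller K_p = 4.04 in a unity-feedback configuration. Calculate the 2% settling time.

T_s ≈ 2.42 s

The closed-loop denominator s² + 3.3s + 24.64 gives ω_n = √24.64 = 4.964 and ζ = 3.3/(2ω_n) = 0.3324.
2% settling time T_s ≈ 4/(ζω_n) = 4/1.65 = 2.42 s.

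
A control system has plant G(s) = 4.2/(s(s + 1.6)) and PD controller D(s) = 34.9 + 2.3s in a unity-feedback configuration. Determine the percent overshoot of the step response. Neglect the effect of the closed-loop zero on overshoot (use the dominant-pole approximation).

Forward path: (34.9 + 2.3s)·4.2/(s(s+1.6)). The closed-loop characteristic equation is s² + (1.6 + 4.2·2.3)s + 4.2·34.9 = 0.
That is s² + 11.26s + 146.6 = 0, so ω_n = 12.11 rad/s and ζ = 11.26/(2·12.11) = 0.465.
%OS = 100·exp(−πζ/√(1−ζ²)) = 19.2%.

19.2%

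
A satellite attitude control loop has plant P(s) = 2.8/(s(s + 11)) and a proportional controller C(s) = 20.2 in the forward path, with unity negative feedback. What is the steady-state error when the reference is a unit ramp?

0.194

The loop has one pole at the origin (type 1). Velocity error constant K_v = lim_{s→0} s·C(s)P(s) = 20.2·2.8/11 = 5.142.
Steady-state error to a unit ramp: e_ss = 1/K_v = 0.194.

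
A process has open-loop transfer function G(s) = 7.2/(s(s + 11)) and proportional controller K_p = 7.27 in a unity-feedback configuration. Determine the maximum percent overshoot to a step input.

The closed-loop denominator s² + 11s + 52.34 gives ω_n = √52.34 = 7.235 and ζ = 11/(2ω_n) = 0.7602.
%OS = 100·exp(−πζ/√(1−ζ²)) = 100·exp(−π·0.7602/√0.4221) = 2.53%.

2.53%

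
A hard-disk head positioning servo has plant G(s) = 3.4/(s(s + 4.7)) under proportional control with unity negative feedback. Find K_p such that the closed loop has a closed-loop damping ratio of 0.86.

K_p = 2.2

Closed-loop characteristic equation: s² + 4.7s + K_p·3.4 = 0.
So ω_n = √(3.4K_p) and 2ζω_n = 4.7, giving ζ = 4.7/(2√(3.4K_p)).
Setting ζ = 0.86: √(3.4K_p) = 4.7/(2·0.86) = 2.733, so K_p = 7.467/3.4 = 2.2.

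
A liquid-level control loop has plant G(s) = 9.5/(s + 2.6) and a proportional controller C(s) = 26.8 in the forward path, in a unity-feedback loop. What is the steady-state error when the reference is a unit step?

0.0101

The loop is type 0. Static position error constant K_pos = C(0)·G(0) = 26.8·3.654 = 97.92.
Steady-state error to a unit step: e_ss = 1/(1+K_pos) = 1/98.92 = 0.0101.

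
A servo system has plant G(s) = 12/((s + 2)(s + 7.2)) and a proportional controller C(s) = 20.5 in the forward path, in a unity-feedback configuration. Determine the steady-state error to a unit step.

0.0553

The loop is type 0. Static position error constant K_pos = C(0)·G(0) = 20.5·0.8333 = 17.08.
Steady-state error to a unit step: e_ss = 1/(1+K_pos) = 1/18.08 = 0.0553.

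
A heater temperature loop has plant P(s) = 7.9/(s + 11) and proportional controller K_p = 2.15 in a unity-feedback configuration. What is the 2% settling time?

T_s ≈ 0.143 s

Closed-loop transfer function: T(s) = K_p·P(s)/(1 + K_p·P(s)) = 16.98/(s + 11 + 16.98) = 16.98/(s + 27.98).
Time constant τ = 1/27.98 = 0.03573 s, so the 2% settling time is about 4τ = 0.143 s.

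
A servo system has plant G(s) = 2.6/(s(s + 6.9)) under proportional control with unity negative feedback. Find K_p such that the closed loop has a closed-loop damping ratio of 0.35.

K_p = 37.4

Closed-loop characteristic equation: s² + 6.9s + K_p·2.6 = 0.
So ω_n = √(2.6K_p) and 2ζω_n = 6.9, giving ζ = 6.9/(2√(2.6K_p)).
Setting ζ = 0.35: √(2.6K_p) = 6.9/(2·0.35) = 9.857, so K_p = 97.16/2.6 = 37.4.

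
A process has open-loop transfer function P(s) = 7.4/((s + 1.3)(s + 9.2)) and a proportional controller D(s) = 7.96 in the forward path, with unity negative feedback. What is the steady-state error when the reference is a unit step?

0.169

The loop is type 0. Static position error constant K_pos = D(0)·P(0) = 7.96·0.6187 = 4.925.
Steady-state error to a unit step: e_ss = 1/(1+K_pos) = 1/5.925 = 0.169.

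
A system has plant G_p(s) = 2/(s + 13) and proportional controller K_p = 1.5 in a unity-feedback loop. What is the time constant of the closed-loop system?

τ = 0.0625 s

Closed-loop transfer function: T(s) = K_p·G_p(s)/(1 + K_p·G_p(s)) = 3/(s + 13 + 3) = 3/(s + 16).
Time constant τ = 1/16 = 0.0625 s.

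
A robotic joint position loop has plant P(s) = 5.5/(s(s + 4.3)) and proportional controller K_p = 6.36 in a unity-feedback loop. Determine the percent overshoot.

29.3%

Closed-loop characteristic equation: s² + 4.3s + 34.98 = 0, so ω_n = 5.914 rad/s and ζ = 4.3/(2·5.914) = 0.3635.
%OS = 100·exp(−πζ/√(1−ζ²)) = 100·exp(−π·0.3635/√0.8679) = 29.3%.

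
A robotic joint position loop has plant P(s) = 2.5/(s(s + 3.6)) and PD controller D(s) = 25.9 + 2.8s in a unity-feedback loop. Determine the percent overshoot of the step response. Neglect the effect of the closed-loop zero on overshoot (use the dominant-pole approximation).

Forward path: (25.9 + 2.8s)·2.5/(s(s+3.6)). The closed-loop characteristic equation is s² + (3.6 + 2.5·2.8)s + 2.5·25.9 = 0.
That is s² + 10.6s + 64.75 = 0, so ω_n = 8.047 rad/s and ζ = 10.6/(2·8.047) = 0.6587.
%OS = 100·exp(−πζ/√(1−ζ²)) = 6.39%.

6.39%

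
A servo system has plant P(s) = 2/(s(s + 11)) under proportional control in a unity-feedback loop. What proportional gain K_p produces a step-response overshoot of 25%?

K_p = 92.8

From %OS = 100·exp(−πζ/√(1−ζ²)) = 25%, ζ = −ln(0.25)/√(π²+ln²(0.25)) = 0.4037.
Characteristic equation s² + 11s + 2K_p = 0 gives ζ = 11/(2√(2K_p)).
Setting ζ = 0.4037: √(2K_p) = 11/(2·0.4037) = 13.62, so K_p = 185.6/2 = 92.8.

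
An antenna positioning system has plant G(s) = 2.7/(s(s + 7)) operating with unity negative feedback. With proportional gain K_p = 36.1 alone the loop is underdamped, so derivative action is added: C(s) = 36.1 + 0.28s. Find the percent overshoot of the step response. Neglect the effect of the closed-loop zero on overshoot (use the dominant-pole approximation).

26.1%

Forward path: (36.1 + 0.28s)·2.7/(s(s+7)). The closed-loop characteristic equation is s² + (7 + 2.7·0.28)s + 2.7·36.1 = 0.
That is s² + 7.756s + 97.47 = 0, so ω_n = 9.873 rad/s and ζ = 7.756/(2·9.873) = 0.3928.
%OS = 100·exp(−πζ/√(1−ζ²)) = 26.1%.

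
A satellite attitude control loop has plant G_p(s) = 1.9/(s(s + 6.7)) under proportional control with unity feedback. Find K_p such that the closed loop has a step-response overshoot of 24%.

K_p = 34.5

From %OS = 100·exp(−πζ/√(1−ζ²)) = 24%, ζ = −ln(0.24)/√(π²+ln²(0.24)) = 0.4136.
Characteristic equation s² + 6.7s + 1.9K_p = 0 gives ζ = 6.7/(2√(1.9K_p)).
Setting ζ = 0.4136: √(1.9K_p) = 6.7/(2·0.4136) = 8.1, so K_p = 65.61/1.9 = 34.5.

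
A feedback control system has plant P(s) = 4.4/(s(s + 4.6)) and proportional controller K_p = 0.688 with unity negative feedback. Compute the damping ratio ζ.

ζ = 1.32

1 + K_p·P(s) = 0 gives s² + 4.6s + 3.027 = 0.
So ω_n² = 3.027 ⇒ ω_n = 1.74 rad/s, and ζ = 4.6/(2ω_n) = 1.32.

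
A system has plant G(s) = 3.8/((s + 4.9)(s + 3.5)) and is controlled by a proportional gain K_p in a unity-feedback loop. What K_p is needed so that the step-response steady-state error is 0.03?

K_p = 146

For a type-0 loop with proportional control, e_ss = 1/(1 + K_p·G(0)).
G(0) = 0.2216. Require 1/(1 + K_p·0.2216) = 0.03, so 1 + 0.2216·K_p = 33.33.
K_p = (33.33 − 1)/0.2216 = 146.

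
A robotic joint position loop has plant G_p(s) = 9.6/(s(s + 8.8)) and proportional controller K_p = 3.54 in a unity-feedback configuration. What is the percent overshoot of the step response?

2.69%

Closed-loop characteristic equation: s² + 8.8s + 33.98 = 0, so ω_n = 5.83 rad/s and ζ = 8.8/(2·5.83) = 0.7548.
%OS = 100·exp(−πζ/√(1−ζ²)) = 100·exp(−π·0.7548/√0.4303) = 2.69%.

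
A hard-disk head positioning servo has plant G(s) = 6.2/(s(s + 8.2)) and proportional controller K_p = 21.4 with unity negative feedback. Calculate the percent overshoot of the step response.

30.2%

Closed-loop characteristic equation: s² + 8.2s + 132.7 = 0, so ω_n = 11.52 rad/s and ζ = 8.2/(2·11.52) = 0.3559.
%OS = 100·exp(−πζ/√(1−ζ²)) = 100·exp(−π·0.3559/√0.8733) = 30.2%.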